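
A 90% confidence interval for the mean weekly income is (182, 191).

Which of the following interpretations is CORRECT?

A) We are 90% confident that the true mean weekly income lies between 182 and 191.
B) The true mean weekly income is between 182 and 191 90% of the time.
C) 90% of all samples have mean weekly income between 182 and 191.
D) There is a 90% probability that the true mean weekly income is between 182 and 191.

A confidence interval represents our confidence in the procedure, not a probability statement about the parameter.

Key concept: If we repeated this sampling process many times and computed a 90% CI each time, about 90% of those intervals would contain the true population parameter.

For this specific interval (182, 191):
- Midpoint (point estimate): 186.5
- Margin of error: 4.5

The correct interpretation is the one stating confidence that the true parameter lies in the interval — option A.

A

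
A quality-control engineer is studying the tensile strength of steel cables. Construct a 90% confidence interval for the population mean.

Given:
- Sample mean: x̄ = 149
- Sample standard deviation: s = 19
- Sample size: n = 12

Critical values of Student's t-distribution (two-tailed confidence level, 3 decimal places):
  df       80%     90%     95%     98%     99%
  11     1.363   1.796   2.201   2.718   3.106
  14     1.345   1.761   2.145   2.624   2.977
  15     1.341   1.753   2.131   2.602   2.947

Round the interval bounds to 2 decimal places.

The population standard deviation σ is unknown (only the sample standard deviation s is given), so use a t-interval with df = n - 1 = 12 - 1 = 11.

For 90% confidence with df = 11, t* = 1.796 (from t-table)

Standard error: SE = s/√n = 19/√12 = 5.484828

Margin of error: E = t* × SE = 1.796 × 5.484828 = 9.8508

T-interval: x̄ ± E = 149 ± 9.8508 = (139.1492, 158.8508)

Rounded to 2 decimal places:

(139.15, 158.85)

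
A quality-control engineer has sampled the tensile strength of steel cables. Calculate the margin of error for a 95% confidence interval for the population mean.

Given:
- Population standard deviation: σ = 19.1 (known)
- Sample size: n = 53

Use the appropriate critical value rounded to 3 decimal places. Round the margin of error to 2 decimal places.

The population standard deviation σ is known, so use the z-interval margin of error formula.

For 95% confidence, z* = 1.96 (from standard normal table)

Margin of error formula for z-interval: E = z* × σ/√n

E = 1.96 × 19.1/√53
  = 1.96 × 2.623587
  = 5.1422

Rounded to 2 decimal places:

5.14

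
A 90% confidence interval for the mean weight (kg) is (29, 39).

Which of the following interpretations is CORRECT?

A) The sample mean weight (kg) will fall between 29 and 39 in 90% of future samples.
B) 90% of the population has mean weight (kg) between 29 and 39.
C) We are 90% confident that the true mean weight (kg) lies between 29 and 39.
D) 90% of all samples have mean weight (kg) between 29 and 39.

A confidence interval represents our confidence in the procedure, not a probability statement about the parameter.

Key concept: If we repeated this sampling process many times and computed a 90% CI each time, about 90% of those intervals would contain the true population parameter.

For this specific interval (29, 39):
- Midpoint (point estimate): 34
- Margin of error: 5

The correct interpretation is the one stating confidence that the true parameter lies in the interval — option C.

C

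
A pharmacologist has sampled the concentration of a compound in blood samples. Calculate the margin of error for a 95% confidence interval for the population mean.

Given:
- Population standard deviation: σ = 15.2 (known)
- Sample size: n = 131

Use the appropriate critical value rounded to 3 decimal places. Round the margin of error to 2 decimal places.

The population standard deviation σ is known, so use the z-interval margin of error formula.

For 95% confidence, z* = 1.96 (from standard normal table)

Margin of error formula for z-interval: E = z* × σ/√n

E = 1.96 × 15.2/√131
  = 1.96 × 1.328030
  = 2.6029

Rounded to 2 decimal places:

2.60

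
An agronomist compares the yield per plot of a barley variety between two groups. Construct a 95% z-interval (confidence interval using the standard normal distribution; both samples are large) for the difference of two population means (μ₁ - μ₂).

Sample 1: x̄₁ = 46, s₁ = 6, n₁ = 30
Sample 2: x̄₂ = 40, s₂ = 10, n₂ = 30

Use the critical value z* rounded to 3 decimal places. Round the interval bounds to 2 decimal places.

Both samples are large (n₁ = 30 ≥ 30, n₂ = 30 ≥ 30), so a z-interval for the difference of means applies.

Point estimate: x̄₁ - x̄₂ = 46 - 40 = 6

Standard error: SE = √(s₁²/n₁ + s₂²/n₂)
= √(6²/30 + 10²/30)
= √(1.200000 + 3.333333)
= 2.129163

For 95% confidence, z* = 1.96 (from standard normal table)
Margin of error: E = z* × SE = 1.96 × 2.129163 = 4.1732

Z-interval: (x̄₁ - x̄₂) ± E = 6 ± 4.1732 = (1.8268, 10.1732)

Rounded to 2 decimal places:

(1.83, 10.17)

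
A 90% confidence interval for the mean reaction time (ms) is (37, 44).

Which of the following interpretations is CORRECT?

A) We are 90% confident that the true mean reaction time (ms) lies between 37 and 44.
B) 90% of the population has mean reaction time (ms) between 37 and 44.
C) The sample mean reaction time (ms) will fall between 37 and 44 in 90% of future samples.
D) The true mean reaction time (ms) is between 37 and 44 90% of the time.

A confidence interval represents our confidence in the procedure, not a probability statement about the parameter.

Key concept: If we repeated this sampling process many times and computed a 90% CI each time, about 90% of those intervals would contain the true population parameter.

For this specific interval (37, 44):
- Midpoint (point estimate): 40.5
- Margin of error: 3.5

The correct interpretation is the one stating confidence that the true parameter lies in the interval — option A.

A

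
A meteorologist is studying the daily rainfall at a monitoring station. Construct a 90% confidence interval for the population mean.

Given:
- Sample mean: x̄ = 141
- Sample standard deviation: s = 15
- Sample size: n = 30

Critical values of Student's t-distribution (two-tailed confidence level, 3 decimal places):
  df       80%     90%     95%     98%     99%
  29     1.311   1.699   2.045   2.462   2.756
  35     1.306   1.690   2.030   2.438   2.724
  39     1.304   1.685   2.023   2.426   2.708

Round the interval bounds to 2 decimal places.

The population standard deviation σ is unknown (only the sample standard deviation s is given), so use a t-interval with df = n - 1 = 30 - 1 = 29.

For 90% confidence with df = 29, t* = 1.699 (from t-table)

Standard error: SE = s/√n = 15/√30 = 2.738613

Margin of error: E = t* × SE = 1.699 × 2.738613 = 4.6529

T-interval: x̄ ± E = 141 ± 4.6529 = (136.3471, 145.6529)

Rounded to 2 decimal places:

(136.35, 145.65)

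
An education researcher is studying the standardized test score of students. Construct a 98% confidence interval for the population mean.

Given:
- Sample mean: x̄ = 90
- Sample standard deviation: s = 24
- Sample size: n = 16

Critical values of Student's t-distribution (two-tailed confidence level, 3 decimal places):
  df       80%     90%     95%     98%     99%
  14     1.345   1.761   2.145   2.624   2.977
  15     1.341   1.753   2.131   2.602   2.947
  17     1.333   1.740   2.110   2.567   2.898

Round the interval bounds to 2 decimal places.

The population standard deviation σ is unknown (only the sample standard deviation s is given), so use a t-interval with df = n - 1 = 16 - 1 = 15.

For 98% confidence with df = 15, t* = 2.602 (from t-table)

Standard error: SE = s/√n = 24/√16 = 6.000000

Margin of error: E = t* × SE = 2.602 × 6.000000 = 15.6120

T-interval: x̄ ± E = 90 ± 15.6120 = (74.3880, 105.6120)

Rounded to 2 decimal places:

(74.39, 105.61)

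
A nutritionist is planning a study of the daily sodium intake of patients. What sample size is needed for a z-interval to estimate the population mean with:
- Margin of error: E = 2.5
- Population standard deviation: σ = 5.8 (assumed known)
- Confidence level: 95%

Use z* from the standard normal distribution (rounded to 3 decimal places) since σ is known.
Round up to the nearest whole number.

Using z* since population σ is known (z-interval formula).

For 95% confidence, z* = 1.96 (from standard normal table)

Sample size formula for z-interval: n = (z*σ/E)²

n = (1.96 × 5.8 / 2.5)²
  = (4.547200)²
  = 20.6770

Round up to the nearest whole number: n = 21

21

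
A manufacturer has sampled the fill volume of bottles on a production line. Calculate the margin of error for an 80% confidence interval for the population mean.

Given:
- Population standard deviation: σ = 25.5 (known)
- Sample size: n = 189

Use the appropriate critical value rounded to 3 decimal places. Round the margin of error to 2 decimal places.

The population standard deviation σ is known, so use the z-interval margin of error formula.

For 80% confidence, z* = 1.282 (from standard normal table)

Margin of error formula for z-interval: E = z* × σ/√n

E = 1.282 × 25.5/√189
  = 1.282 × 1.854852
  = 2.3779

Rounded to 2 decimal places:

2.38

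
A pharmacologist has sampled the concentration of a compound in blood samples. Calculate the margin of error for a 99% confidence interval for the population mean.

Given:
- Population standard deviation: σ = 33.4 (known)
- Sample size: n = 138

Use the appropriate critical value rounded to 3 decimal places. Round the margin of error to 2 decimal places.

The population standard deviation σ is known, so use the z-interval margin of error formula.

For 99% confidence, z* = 2.576 (from standard normal table)

Margin of error formula for z-interval: E = z* × σ/√n

E = 2.576 × 33.4/√138
  = 2.576 × 2.843197
  = 7.3241

Rounded to 2 decimal places:

7.32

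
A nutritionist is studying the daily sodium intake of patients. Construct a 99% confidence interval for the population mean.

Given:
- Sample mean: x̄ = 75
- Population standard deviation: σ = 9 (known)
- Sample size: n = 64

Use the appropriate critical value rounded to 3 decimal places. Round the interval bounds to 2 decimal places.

The population standard deviation σ is known, so use a z-interval (standard normal critical value).

For 99% confidence, z* = 2.576 (from standard normal table)

Standard error: SE = σ/√n = 9/√64 = 1.125000

Margin of error: E = z* × SE = 2.576 × 1.125000 = 2.8980

Z-interval: x̄ ± E = 75 ± 2.8980 = (72.1020, 77.8980)

Rounded to 2 decimal places:

(72.10, 77.90)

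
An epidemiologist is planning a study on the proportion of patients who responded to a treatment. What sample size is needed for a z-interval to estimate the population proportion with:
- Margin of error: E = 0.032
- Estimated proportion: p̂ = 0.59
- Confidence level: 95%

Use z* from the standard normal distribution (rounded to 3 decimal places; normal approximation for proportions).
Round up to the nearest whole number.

Using z* for proportion z-interval (normal approximation).

For 95% confidence, z* = 1.96 (from standard normal table)

Sample size formula for proportion z-interval: n = z*²p̂(1-p̂)/E²

n = 1.96² × 0.59 × 0.41 / 0.032²
  = 3.8416 × 0.2419 / 0.001024
  = 907.5030

Round up to the nearest whole number: n = 908

908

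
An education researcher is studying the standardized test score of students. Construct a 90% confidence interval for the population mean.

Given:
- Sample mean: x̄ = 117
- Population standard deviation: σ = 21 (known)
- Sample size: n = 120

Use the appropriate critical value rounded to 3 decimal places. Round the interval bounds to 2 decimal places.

The population standard deviation σ is known, so use a z-interval (standard normal critical value).

For 90% confidence, z* = 1.645 (from standard normal table)

Standard error: SE = σ/√n = 21/√120 = 1.917029

Margin of error: E = z* × SE = 1.645 × 1.917029 = 3.1535

Z-interval: x̄ ± E = 117 ± 3.1535 = (113.8465, 120.1535)

Rounded to 2 decimal places:

(113.85, 120.15)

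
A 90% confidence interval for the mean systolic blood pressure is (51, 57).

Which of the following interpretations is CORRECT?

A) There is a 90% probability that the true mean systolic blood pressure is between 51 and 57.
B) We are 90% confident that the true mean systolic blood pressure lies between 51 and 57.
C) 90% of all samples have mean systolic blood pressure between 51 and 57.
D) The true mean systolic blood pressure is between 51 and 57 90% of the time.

A confidence interval represents our confidence in the procedure, not a probability statement about the parameter.

Key concept: If we repeated this sampling process many times and computed a 90% CI each time, about 90% of those intervals would contain the true population parameter.

For this specific interval (51, 57):
- Midpoint (point estimate): 54
- Margin of error: 3

The correct interpretation is the one stating confidence that the true parameter lies in the interval — option B.

B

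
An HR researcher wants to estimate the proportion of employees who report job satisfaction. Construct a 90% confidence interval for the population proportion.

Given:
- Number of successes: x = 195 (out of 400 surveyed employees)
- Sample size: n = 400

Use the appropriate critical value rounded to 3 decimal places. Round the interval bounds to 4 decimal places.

Sample proportion: p̂ = 195/400 = 0.487500

Check conditions for normal approximation:
  np̂ = 195 ≥ 10 ✓
  n(1-p̂) = 205 ≥ 10 ✓

The sample is large enough, so use a z-interval (normal approximation) for the proportion.

For 90% confidence, z* = 1.645 (from standard normal table)

Standard error: SE = √(p̂(1-p̂)/n) = √(0.487500×0.512500/400) = 0.02499219

Margin of error: E = z* × SE = 1.645 × 0.02499219 = 0.041112

Z-interval: p̂ ± E = 0.487500 ± 0.041112 = (0.446388, 0.528612)

Rounded to 4 decimal places:

(0.4464, 0.5286)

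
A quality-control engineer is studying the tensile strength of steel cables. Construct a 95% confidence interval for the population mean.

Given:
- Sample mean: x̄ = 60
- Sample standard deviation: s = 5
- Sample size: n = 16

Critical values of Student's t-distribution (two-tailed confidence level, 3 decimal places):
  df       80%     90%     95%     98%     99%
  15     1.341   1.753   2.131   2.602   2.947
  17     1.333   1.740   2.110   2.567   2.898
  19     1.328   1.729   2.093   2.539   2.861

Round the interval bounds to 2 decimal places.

The population standard deviation σ is unknown (only the sample standard deviation s is given), so use a t-interval with df = n - 1 = 16 - 1 = 15.

For 95% confidence with df = 15, t* = 2.131 (from t-table)

Standard error: SE = s/√n = 5/√16 = 1.250000

Margin of error: E = t* × SE = 2.131 × 1.250000 = 2.6637

T-interval: x̄ ± E = 60 ± 2.6637 = (57.3362, 62.6638)

Rounded to 2 decimal places:

(57.34, 62.66)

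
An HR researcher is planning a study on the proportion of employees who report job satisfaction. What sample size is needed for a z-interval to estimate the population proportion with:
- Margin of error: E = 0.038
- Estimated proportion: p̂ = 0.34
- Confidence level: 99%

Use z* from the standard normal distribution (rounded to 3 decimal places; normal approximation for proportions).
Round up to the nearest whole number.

Using z* for proportion z-interval (normal approximation).

For 99% confidence, z* = 2.576 (from standard normal table)

Sample size formula for proportion z-interval: n = z*²p̂(1-p̂)/E²

n = 2.576² × 0.34 × 0.66 / 0.038²
  = 6.635776 × 0.2244 / 0.001444
  = 1031.2106

Round up to the nearest whole number: n = 1032

1032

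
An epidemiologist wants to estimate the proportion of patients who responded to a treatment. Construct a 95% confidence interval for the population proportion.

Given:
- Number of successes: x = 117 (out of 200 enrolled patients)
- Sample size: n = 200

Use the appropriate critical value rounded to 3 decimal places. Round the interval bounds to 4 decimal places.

Sample proportion: p̂ = 117/200 = 0.585000

Check conditions for normal approximation:
  np̂ = 117 ≥ 10 ✓
  n(1-p̂) = 83 ≥ 10 ✓

The sample is large enough, so use a z-interval (normal approximation) for the proportion.

For 95% confidence, z* = 1.96 (from standard normal table)

Standard error: SE = √(p̂(1-p̂)/n) = √(0.585000×0.415000/200) = 0.03484071

Margin of error: E = z* × SE = 1.96 × 0.03484071 = 0.068288

Z-interval: p̂ ± E = 0.585000 ± 0.068288 = (0.516712, 0.653288)

Rounded to 4 decimal places:

(0.5167, 0.6533)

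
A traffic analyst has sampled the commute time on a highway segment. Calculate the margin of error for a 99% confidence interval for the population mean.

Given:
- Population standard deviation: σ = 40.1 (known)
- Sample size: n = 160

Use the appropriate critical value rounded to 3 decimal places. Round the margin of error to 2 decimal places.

The population standard deviation σ is known, so use the z-interval margin of error formula.

For 99% confidence, z* = 2.576 (from standard normal table)

Margin of error formula for z-interval: E = z* × σ/√n

E = 2.576 × 40.1/√160
  = 2.576 × 3.170183
  = 8.1664

Rounded to 2 decimal places:

8.17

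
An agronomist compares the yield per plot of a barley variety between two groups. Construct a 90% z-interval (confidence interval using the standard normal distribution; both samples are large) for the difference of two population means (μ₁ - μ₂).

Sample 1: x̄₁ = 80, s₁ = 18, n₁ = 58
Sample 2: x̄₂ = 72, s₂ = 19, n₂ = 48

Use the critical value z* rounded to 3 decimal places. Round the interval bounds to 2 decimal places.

Both samples are large (n₁ = 58 ≥ 30, n₂ = 48 ≥ 30), so a z-interval for the difference of means applies.

Point estimate: x̄₁ - x̄₂ = 80 - 72 = 8

Standard error: SE = √(s₁²/n₁ + s₂²/n₂)
= √(18²/58 + 19²/48)
= √(5.586207 + 7.520833)
= 3.620365

For 90% confidence, z* = 1.645 (from standard normal table)
Margin of error: E = z* × SE = 1.645 × 3.620365 = 5.9555

Z-interval: (x̄₁ - x̄₂) ± E = 8 ± 5.9555 = (2.0445, 13.9555)

Rounded to 2 decimal places:

(2.04, 13.96)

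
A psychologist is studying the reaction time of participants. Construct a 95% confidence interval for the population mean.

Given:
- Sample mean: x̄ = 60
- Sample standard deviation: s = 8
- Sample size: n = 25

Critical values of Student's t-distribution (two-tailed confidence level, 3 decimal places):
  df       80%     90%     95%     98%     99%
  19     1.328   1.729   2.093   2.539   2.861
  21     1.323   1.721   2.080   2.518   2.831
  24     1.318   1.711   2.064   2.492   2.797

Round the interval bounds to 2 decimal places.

The population standard deviation σ is unknown (only the sample standard deviation s is given), so use a t-interval with df = n - 1 = 25 - 1 = 24.

For 95% confidence with df = 24, t* = 2.064 (from t-table)

Standard error: SE = s/√n = 8/√25 = 1.600000

Margin of error: E = t* × SE = 2.064 × 1.600000 = 3.3024

T-interval: x̄ ± E = 60 ± 3.3024 = (56.6976, 63.3024)

Rounded to 2 decimal places:

(56.70, 63.30)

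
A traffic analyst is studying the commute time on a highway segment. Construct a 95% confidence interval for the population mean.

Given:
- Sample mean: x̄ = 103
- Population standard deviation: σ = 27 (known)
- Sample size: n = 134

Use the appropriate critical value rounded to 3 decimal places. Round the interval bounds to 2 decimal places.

The population standard deviation σ is known, so use a z-interval (standard normal critical value).

For 95% confidence, z* = 1.96 (from standard normal table)

Standard error: SE = σ/√n = 27/√134 = 2.332445

Margin of error: E = z* × SE = 1.96 × 2.332445 = 4.5716

Z-interval: x̄ ± E = 103 ± 4.5716 = (98.4284, 107.5716)

Rounded to 2 decimal places:

(98.43, 107.57)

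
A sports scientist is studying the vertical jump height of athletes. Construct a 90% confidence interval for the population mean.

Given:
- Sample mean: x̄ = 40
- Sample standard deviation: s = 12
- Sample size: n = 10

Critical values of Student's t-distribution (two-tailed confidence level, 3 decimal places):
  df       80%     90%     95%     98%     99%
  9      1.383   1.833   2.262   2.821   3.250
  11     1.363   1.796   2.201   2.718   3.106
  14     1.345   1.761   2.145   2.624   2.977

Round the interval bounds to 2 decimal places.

The population standard deviation σ is unknown (only the sample standard deviation s is given), so use a t-interval with df = n - 1 = 10 - 1 = 9.

For 90% confidence with df = 9, t* = 1.833 (from t-table)

Standard error: SE = s/√n = 12/√10 = 3.794733

Margin of error: E = t* × SE = 1.833 × 3.794733 = 6.9557

T-interval: x̄ ± E = 40 ± 6.9557 = (33.0443, 46.9557)

Rounded to 2 decimal places:

(33.04, 46.96)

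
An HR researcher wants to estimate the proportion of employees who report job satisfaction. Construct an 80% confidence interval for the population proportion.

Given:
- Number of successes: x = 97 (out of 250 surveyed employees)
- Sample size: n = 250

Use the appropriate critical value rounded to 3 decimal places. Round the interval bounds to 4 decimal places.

Sample proportion: p̂ = 97/250 = 0.388000

Check conditions for normal approximation:
  np̂ = 97 ≥ 10 ✓
  n(1-p̂) = 153 ≥ 10 ✓

The sample is large enough, so use a z-interval (normal approximation) for the proportion.

For 80% confidence, z* = 1.282 (from standard normal table)

Standard error: SE = √(p̂(1-p̂)/n) = √(0.388000×0.612000/250) = 0.03081921

Margin of error: E = z* × SE = 1.282 × 0.03081921 = 0.039510

Z-interval: p̂ ± E = 0.388000 ± 0.039510 = (0.348490, 0.427510)

Rounded to 4 decimal places:

(0.3485, 0.4275)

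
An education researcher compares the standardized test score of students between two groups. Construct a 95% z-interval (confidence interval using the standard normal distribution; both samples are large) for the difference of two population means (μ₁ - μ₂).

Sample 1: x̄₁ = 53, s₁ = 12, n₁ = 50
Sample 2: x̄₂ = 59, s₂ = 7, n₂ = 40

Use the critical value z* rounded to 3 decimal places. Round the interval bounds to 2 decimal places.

Both samples are large (n₁ = 50 ≥ 30, n₂ = 40 ≥ 30), so a z-interval for the difference of means applies.

Point estimate: x̄₁ - x̄₂ = 53 - 59 = -6

Standard error: SE = √(s₁²/n₁ + s₂²/n₂)
= √(12²/50 + 7²/40)
= √(2.880000 + 1.225000)
= 2.026080

For 95% confidence, z* = 1.96 (from standard normal table)
Margin of error: E = z* × SE = 1.96 × 2.026080 = 3.9711

Z-interval: (x̄₁ - x̄₂) ± E = -6 ± 3.9711 = (-9.9711, -2.0289)

Rounded to 2 decimal places:

(-9.97, -2.03)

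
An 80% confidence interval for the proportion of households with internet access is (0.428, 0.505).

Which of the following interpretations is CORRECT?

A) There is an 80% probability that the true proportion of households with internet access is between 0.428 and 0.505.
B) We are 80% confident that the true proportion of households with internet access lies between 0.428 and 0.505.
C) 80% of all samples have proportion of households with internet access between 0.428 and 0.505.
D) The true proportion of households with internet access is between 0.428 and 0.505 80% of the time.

A confidence interval represents our confidence in the procedure, not a probability statement about the parameter.

Key concept: If we repeated this sampling process many times and computed an 80% CI each time, about 80% of those intervals would contain the true population parameter.

For this specific interval (0.428, 0.505):
- Midpoint (point estimate): 0.4665
- Margin of error: 0.0385

The correct interpretation is the one stating confidence that the true parameter lies in the interval — option B.

B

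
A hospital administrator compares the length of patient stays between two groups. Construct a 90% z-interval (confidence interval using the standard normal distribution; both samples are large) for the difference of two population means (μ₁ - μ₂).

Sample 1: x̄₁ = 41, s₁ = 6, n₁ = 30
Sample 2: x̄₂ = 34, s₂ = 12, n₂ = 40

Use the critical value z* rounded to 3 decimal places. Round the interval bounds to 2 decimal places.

Both samples are large (n₁ = 30 ≥ 30, n₂ = 40 ≥ 30), so a z-interval for the difference of means applies.

Point estimate: x̄₁ - x̄₂ = 41 - 34 = 7

Standard error: SE = √(s₁²/n₁ + s₂²/n₂)
= √(6²/30 + 12²/40)
= √(1.200000 + 3.600000)
= 2.190890

For 90% confidence, z* = 1.645 (from standard normal table)
Margin of error: E = z* × SE = 1.645 × 2.190890 = 3.6040

Z-interval: (x̄₁ - x̄₂) ± E = 7 ± 3.6040 = (3.3960, 10.6040)

Rounded to 2 decimal places:

(3.40, 10.60)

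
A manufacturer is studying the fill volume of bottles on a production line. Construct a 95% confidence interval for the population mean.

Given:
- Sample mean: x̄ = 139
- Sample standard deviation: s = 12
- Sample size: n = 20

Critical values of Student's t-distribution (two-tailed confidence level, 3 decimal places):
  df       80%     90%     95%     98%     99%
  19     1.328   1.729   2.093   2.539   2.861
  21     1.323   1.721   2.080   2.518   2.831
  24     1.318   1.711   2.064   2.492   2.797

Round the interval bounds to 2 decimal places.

The population standard deviation σ is unknown (only the sample standard deviation s is given), so use a t-interval with df = n - 1 = 20 - 1 = 19.

For 95% confidence with df = 19, t* = 2.093 (from t-table)

Standard error: SE = s/√n = 12/√20 = 2.683282

Margin of error: E = t* × SE = 2.093 × 2.683282 = 5.6161

T-interval: x̄ ± E = 139 ± 5.6161 = (133.3839, 144.6161)

Rounded to 2 decimal places:

(133.38, 144.62)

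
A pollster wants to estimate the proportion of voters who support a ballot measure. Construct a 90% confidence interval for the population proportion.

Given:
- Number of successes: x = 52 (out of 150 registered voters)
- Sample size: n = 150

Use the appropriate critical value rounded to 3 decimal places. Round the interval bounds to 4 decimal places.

Sample proportion: p̂ = 52/150 = 0.346667

Check conditions for normal approximation:
  np̂ = 52 ≥ 10 ✓
  n(1-p̂) = 98 ≥ 10 ✓

The sample is large enough, so use a z-interval (normal approximation) for the proportion.

For 90% confidence, z* = 1.645 (from standard normal table)

Standard error: SE = √(p̂(1-p̂)/n) = √(0.346667×0.653333/150) = 0.03885777

Margin of error: E = z* × SE = 1.645 × 0.03885777 = 0.063921

Z-interval: p̂ ± E = 0.346667 ± 0.063921 = (0.282746, 0.410588)

Rounded to 4 decimal places:

(0.2827, 0.4106)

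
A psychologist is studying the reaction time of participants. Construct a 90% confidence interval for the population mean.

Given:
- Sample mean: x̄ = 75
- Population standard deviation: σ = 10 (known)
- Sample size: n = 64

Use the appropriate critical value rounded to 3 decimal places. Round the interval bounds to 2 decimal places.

The population standard deviation σ is known, so use a z-interval (standard normal critical value).

For 90% confidence, z* = 1.645 (from standard normal table)

Standard error: SE = σ/√n = 10/√64 = 1.250000

Margin of error: E = z* × SE = 1.645 × 1.250000 = 2.0562

Z-interval: x̄ ± E = 75 ± 2.0562 = (72.9437, 77.0563)

Rounded to 2 decimal places:

(72.94, 77.06)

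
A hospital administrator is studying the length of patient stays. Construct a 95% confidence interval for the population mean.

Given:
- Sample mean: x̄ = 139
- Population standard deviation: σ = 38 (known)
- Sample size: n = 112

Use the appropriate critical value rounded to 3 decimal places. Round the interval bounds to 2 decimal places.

The population standard deviation σ is known, so use a z-interval (standard normal critical value).

For 95% confidence, z* = 1.96 (from standard normal table)

Standard error: SE = σ/√n = 38/√112 = 3.590662

Margin of error: E = z* × SE = 1.96 × 3.590662 = 7.0377

Z-interval: x̄ ± E = 139 ± 7.0377 = (131.9623, 146.0377)

Rounded to 2 decimal places:

(131.96, 146.04)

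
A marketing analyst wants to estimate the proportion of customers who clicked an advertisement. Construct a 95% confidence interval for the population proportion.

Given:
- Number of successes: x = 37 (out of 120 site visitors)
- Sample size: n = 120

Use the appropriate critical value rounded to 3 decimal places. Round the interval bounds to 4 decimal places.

Sample proportion: p̂ = 37/120 = 0.308333

Check conditions for normal approximation:
  np̂ = 37 ≥ 10 ✓
  n(1-p̂) = 83 ≥ 10 ✓

The sample is large enough, so use a z-interval (normal approximation) for the proportion.

For 95% confidence, z* = 1.96 (from standard normal table)

Standard error: SE = √(p̂(1-p̂)/n) = √(0.308333×0.691667/120) = 0.04215684

Margin of error: E = z* × SE = 1.96 × 0.04215684 = 0.082627

Z-interval: p̂ ± E = 0.308333 ± 0.082627 = (0.225706, 0.390961)

Rounded to 4 decimal places:

(0.2257, 0.3910)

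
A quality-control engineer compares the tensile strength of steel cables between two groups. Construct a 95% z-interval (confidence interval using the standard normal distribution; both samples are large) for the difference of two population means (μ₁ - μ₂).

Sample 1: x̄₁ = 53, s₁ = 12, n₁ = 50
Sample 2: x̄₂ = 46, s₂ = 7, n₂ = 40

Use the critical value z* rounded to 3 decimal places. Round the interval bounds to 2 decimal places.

Both samples are large (n₁ = 50 ≥ 30, n₂ = 40 ≥ 30), so a z-interval for the difference of means applies.

Point estimate: x̄₁ - x̄₂ = 53 - 46 = 7

Standard error: SE = √(s₁²/n₁ + s₂²/n₂)
= √(12²/50 + 7²/40)
= √(2.880000 + 1.225000)
= 2.026080

For 95% confidence, z* = 1.96 (from standard normal table)
Margin of error: E = z* × SE = 1.96 × 2.026080 = 3.9711

Z-interval: (x̄₁ - x̄₂) ± E = 7 ± 3.9711 = (3.0289, 10.9711)

Rounded to 2 decimal places:

(3.03, 10.97)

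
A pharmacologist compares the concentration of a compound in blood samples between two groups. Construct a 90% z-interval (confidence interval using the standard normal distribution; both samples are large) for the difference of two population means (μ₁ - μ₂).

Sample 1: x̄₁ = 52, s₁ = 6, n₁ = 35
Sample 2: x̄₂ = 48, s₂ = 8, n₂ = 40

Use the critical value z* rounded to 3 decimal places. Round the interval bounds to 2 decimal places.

Both samples are large (n₁ = 35 ≥ 30, n₂ = 40 ≥ 30), so a z-interval for the difference of means applies.

Point estimate: x̄₁ - x̄₂ = 52 - 48 = 4

Standard error: SE = √(s₁²/n₁ + s₂²/n₂)
= √(6²/35 + 8²/40)
= √(1.028571 + 1.600000)
= 1.621287

For 90% confidence, z* = 1.645 (from standard normal table)
Margin of error: E = z* × SE = 1.645 × 1.621287 = 2.6670

Z-interval: (x̄₁ - x̄₂) ± E = 4 ± 2.6670 = (1.3330, 6.6670)

Rounded to 2 decimal places:

(1.33, 6.67)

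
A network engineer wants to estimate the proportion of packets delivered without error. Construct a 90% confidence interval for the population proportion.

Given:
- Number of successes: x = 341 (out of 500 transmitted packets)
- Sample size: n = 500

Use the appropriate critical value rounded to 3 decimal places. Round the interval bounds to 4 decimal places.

Sample proportion: p̂ = 341/500 = 0.682000

Check conditions for normal approximation:
  np̂ = 341 ≥ 10 ✓
  n(1-p̂) = 159 ≥ 10 ✓

The sample is large enough, so use a z-interval (normal approximation) for the proportion.

For 90% confidence, z* = 1.645 (from standard normal table)

Standard error: SE = √(p̂(1-p̂)/n) = √(0.682000×0.318000/500) = 0.02082671

Margin of error: E = z* × SE = 1.645 × 0.02082671 = 0.034260

Z-interval: p̂ ± E = 0.682000 ± 0.034260 = (0.647740, 0.716260)

Rounded to 4 decimal places:

(0.6477, 0.7163)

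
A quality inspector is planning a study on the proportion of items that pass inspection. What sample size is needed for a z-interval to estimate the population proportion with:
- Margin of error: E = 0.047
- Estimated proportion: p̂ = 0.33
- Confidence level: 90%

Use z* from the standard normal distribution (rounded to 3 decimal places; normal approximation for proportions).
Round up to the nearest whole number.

Using z* for proportion z-interval (normal approximation).

For 90% confidence, z* = 1.645 (from standard normal table)

Sample size formula for proportion z-interval: n = z*²p̂(1-p̂)/E²

n = 1.645² × 0.33 × 0.67 / 0.047²
  = 2.706025 × 0.2211 / 0.002209
  = 270.8475

Round up to the nearest whole number: n = 271

271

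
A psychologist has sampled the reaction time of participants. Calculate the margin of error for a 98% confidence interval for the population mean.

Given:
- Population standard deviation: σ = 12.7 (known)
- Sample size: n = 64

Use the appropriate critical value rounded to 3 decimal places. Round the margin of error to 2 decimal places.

The population standard deviation σ is known, so use the z-interval margin of error formula.

For 98% confidence, z* = 2.326 (from standard normal table)

Margin of error formula for z-interval: E = z* × σ/√n

E = 2.326 × 12.7/√64
  = 2.326 × 1.587500
  = 3.6925

Rounded to 2 decimal places:

3.69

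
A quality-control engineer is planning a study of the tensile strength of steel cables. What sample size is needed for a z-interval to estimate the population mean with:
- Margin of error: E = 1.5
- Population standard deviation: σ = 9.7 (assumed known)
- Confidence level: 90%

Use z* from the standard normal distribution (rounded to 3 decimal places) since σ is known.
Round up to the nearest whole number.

Using z* since population σ is known (z-interval formula).

For 90% confidence, z* = 1.645 (from standard normal table)

Sample size formula for z-interval: n = (z*σ/E)²

n = (1.645 × 9.7 / 1.5)²
  = (10.637667)²
  = 113.1600

Round up to the nearest whole number: n = 114

114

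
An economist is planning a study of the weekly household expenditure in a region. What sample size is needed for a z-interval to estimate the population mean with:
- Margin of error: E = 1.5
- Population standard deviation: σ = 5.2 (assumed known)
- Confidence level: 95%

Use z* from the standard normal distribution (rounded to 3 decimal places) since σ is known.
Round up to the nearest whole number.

Using z* since population σ is known (z-interval formula).

For 95% confidence, z* = 1.96 (from standard normal table)

Sample size formula for z-interval: n = (z*σ/E)²

n = (1.96 × 5.2 / 1.5)²
  = (6.794667)²
  = 46.1675

Round up to the nearest whole number: n = 47

47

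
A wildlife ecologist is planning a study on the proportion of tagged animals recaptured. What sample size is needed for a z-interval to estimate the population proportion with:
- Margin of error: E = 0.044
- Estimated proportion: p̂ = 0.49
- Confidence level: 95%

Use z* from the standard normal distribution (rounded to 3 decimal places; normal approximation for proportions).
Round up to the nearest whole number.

Using z* for proportion z-interval (normal approximation).

For 95% confidence, z* = 1.96 (from standard normal table)

Sample size formula for proportion z-interval: n = z*²p̂(1-p̂)/E²

n = 1.96² × 0.49 × 0.51 / 0.044²
  = 3.8416 × 0.2499 / 0.001936
  = 495.8760

Round up to the nearest whole number: n = 496

496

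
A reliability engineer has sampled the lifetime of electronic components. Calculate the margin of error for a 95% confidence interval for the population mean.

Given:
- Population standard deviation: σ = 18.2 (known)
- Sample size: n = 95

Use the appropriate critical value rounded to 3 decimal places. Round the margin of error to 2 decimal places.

The population standard deviation σ is known, so use the z-interval margin of error formula.

For 95% confidence, z* = 1.96 (from standard normal table)

Margin of error formula for z-interval: E = z* × σ/√n

E = 1.96 × 18.2/√95
  = 1.96 × 1.867281
  = 3.6599

Rounded to 2 decimal places:

3.66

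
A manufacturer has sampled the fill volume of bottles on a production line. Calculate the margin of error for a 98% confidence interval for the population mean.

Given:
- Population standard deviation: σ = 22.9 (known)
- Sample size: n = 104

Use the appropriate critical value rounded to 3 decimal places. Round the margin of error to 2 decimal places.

The population standard deviation σ is known, so use the z-interval margin of error formula.

For 98% confidence, z* = 2.326 (from standard normal table)

Margin of error formula for z-interval: E = z* × σ/√n

E = 2.326 × 22.9/√104
  = 2.326 × 2.245530
  = 5.2231

Rounded to 2 decimal places:

5.22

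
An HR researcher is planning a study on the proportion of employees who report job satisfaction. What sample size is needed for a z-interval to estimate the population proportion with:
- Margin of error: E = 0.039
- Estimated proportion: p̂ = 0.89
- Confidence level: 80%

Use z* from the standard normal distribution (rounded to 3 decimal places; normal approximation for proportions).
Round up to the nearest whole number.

Using z* for proportion z-interval (normal approximation).

For 80% confidence, z* = 1.282 (from standard normal table)

Sample size formula for proportion z-interval: n = z*²p̂(1-p̂)/E²

n = 1.282² × 0.89 × 0.11 / 0.039²
  = 1.643524 × 0.0979 / 0.001521
  = 105.7863

Round up to the nearest whole number: n = 106

106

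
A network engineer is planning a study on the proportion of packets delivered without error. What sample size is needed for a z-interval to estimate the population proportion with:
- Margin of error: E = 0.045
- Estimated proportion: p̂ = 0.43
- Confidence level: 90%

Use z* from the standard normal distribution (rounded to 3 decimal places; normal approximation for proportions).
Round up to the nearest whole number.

Using z* for proportion z-interval (normal approximation).

For 90% confidence, z* = 1.645 (from standard normal table)

Sample size formula for proportion z-interval: n = z*²p̂(1-p̂)/E²

n = 1.645² × 0.43 × 0.57 / 0.045²
  = 2.706025 × 0.2451 / 0.002025
  = 327.5292

Round up to the nearest whole number: n = 328

328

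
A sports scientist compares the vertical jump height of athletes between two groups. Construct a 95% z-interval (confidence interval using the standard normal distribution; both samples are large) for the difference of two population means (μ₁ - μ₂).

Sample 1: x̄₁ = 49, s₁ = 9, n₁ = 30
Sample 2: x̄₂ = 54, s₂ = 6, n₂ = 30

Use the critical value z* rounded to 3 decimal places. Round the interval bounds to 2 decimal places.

Both samples are large (n₁ = 30 ≥ 30, n₂ = 30 ≥ 30), so a z-interval for the difference of means applies.

Point estimate: x̄₁ - x̄₂ = 49 - 54 = -5

Standard error: SE = √(s₁²/n₁ + s₂²/n₂)
= √(9²/30 + 6²/30)
= √(2.700000 + 1.200000)
= 1.974842

For 95% confidence, z* = 1.96 (from standard normal table)
Margin of error: E = z* × SE = 1.96 × 1.974842 = 3.8707

Z-interval: (x̄₁ - x̄₂) ± E = -5 ± 3.8707 = (-8.8707, -1.1293)

Rounded to 2 decimal places:

(-8.87, -1.13)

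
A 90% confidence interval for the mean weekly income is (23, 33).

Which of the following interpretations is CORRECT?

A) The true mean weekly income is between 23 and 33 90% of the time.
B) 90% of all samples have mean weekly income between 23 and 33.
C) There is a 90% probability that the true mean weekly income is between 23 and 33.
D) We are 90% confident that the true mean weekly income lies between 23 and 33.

A confidence interval represents our confidence in the procedure, not a probability statement about the parameter.

Key concept: If we repeated this sampling process many times and computed a 90% CI each time, about 90% of those intervals would contain the true population parameter.

For this specific interval (23, 33):
- Midpoint (point estimate): 28
- Margin of error: 5

The correct interpretation is the one stating confidence that the true parameter lies in the interval — option D.

D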